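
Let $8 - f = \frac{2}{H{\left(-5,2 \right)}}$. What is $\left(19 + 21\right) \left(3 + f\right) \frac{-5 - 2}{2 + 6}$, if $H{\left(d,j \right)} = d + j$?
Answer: $- \frac{1225}{3} \approx -408.33$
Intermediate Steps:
$f = \frac{26}{3}$ ($f = 8 - \frac{2}{-5 + 2} = 8 - \frac{2}{-3} = 8 - 2 \left(- \frac{1}{3}\right) = 8 - - \frac{2}{3} = 8 + \frac{2}{3} = \frac{26}{3} \approx 8.6667$)
$\left(19 + 21\right) \left(3 + f\right) \frac{-5 - 2}{2 + 6} = \left(19 + 21\right) \left(3 + \frac{26}{3}\right) \frac{-5 - 2}{2 + 6} = 40 \frac{35 \left(- \frac{7}{8}\right)}{3} = 40 \frac{35 \left(\left(-7\right) \frac{1}{8}\right)}{3} = 40 \cdot \frac{35}{3} \left(- \frac{7}{8}\right) = 40 \left(- \frac{245}{24}\right) = - \frac{1225}{3}$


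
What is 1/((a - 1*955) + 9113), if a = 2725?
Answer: 1/10883 ≈ 9.1886e-5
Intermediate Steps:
1/((a - 1*955) + 9113) = 1/((2725 - 1*955) + 9113) = 1/((2725 - 955) + 9113) = 1/(1770 + 9113) = 1/10883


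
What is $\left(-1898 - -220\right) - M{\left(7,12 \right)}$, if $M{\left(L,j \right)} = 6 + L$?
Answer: $-1691$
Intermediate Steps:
$\left(-1898 - -220\right) - M{\left(7,12 \right)} = \left(-1898 - -220\right) - \left(6 + 7\right) = \left(-1898 + 220\right) - 13 = -1678 - 13 = -1691$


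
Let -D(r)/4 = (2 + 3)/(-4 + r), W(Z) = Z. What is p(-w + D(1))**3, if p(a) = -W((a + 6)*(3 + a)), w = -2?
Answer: -3652264000/729 ≈ -5.0100e+6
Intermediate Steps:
D(r) = -20/(-4 + r) (D(r) = -4*(2 + 3)/(-4 + r) = -20/(-4 + r))
p(a) = -(3 + a)*(6 + a) (p(a) = -(a + 6)*(3 + a) = -(6 + a)*(3 + a) = -(3 + a)*(6 + a))
p(-w + D(1))**3 = (-18 - (-1*(-2) - 20/(-4 + 1))**2 - 9*(-1*(-2) - 20/(-4 + 1)))**3 = (-18 - (2 - 20/(-3))**2 - 9*(2 - 20/(-3)))**3 = (-18 - (2 - 20*(-1/3))**2 - 9*(2 - 20*(-1/3)))**3 = (-18 - (2 + 20/3)**2 - 9*(2 + 20/3))**3 = (-18 - (26/3)**2 - 9*26/3)**3 = (-18 - 1*676/9 - 78)**3 = (-18 - 676/9 - 78)**3 = (-1540/9)**3 = -3652264000/729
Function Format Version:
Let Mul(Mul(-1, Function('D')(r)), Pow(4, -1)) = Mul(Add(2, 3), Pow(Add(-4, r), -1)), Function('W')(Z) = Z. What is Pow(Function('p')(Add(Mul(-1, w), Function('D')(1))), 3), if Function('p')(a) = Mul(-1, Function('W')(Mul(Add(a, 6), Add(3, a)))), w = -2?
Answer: Rational(-3652264000, 729) ≈ -5.0100e+6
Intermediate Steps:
Function('D')(r) = Mul(-20, Pow(Add(-4, r), -1)) (Function('D')(r) = Mul(-4, Mul(Add(2, 3), Pow(Add(-4, r), -1))) = Mul(-4, Mul(5, Pow(Add(-4, r), -1))) = Mul(-20, Pow(Add(-4, r), -1)))
Function('p')(a) = Mul(-1, Add(3, a), Add(6, a)) (Function('p')(a) = Mul(-1, Mul(Add(a, 6), Add(3, a))) = Mul(-1, Mul(Add(6, a), Add(3, a))) = Mul(-1, Mul(Add(3, a), Add(6, a))) = Mul(-1, Add(3, a), Add(6, a)))
Pow(Function('p')(Add(Mul(-1, w), Function('D')(1))), 3) = Pow(Add(-18, Mul(-1, Pow(Add(Mul(-1, -2), Mul(-20, Pow(Add(-4, 1), -1))), 2)), Mul(-9, Add(Mul(-1, -2), Mul(-20, Pow(Add(-4, 1), -1))))), 3) = Pow(Add(-18, Mul(-1, Pow(Add(2, Mul(-20, Pow(-3, -1))), 2)), Mul(-9, Add(2, Mul(-20, Pow(-3, -1))))), 3) = Pow(Add(-18, Mul(-1, Pow(Add(2, Mul(-20, Rational(-1, 3))), 2)), Mul(-9, Add(2, Mul(-20, Rational(-1, 3))))), 3) = Pow(Add(-18, Mul(-1, Pow(Add(2, Rational(20, 3)), 2)), Mul(-9, Add(2, Rational(20, 3)))), 3) = Pow(Add(-18, Mul(-1, Pow(Rational(26, 3), 2)), Mul(-9, Rational(26, 3))), 3) = Pow(Add(-18, Mul(-1, Rational(676, 9)), -78), 3) = Pow(Add(-18, Rational(-676, 9), -78), 3) = Pow(Rational(-1540, 9), 3) = Rational(-3652264000, 729)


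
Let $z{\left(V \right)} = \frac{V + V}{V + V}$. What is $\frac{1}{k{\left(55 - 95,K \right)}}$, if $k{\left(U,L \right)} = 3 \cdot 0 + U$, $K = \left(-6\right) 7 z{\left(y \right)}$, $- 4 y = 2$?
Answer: $- \frac{1}{40} \approx -0.025$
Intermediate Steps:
$y = - \frac{1}{2}$ ($y = \left(- \frac{1}{4}\right) 2 = - \frac{1}{2} \approx -0.5$)
$z{\left(V \right)} = 1$ ($z{\left(V \right)} = \frac{2 V}{2 V} = 2 V \frac{1}{2 V} = 1$)
$K = -42$ ($K = \left(-6\right) 7 \cdot 1 = \left(-42\right) 1 = -42$)
$k{\left(U,L \right)} = U$ ($k{\left(U,L \right)} = 0 + U = U$)
$\frac{1}{k{\left(55 - 95,K \right)}} = \frac{1}{55 - 95} = \frac{1}{-40} = - \frac{1}{40}$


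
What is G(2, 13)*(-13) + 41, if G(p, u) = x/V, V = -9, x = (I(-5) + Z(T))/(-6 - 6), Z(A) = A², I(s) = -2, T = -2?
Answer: 2201/54 ≈ 40.759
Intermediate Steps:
x = -⅙ (x = (-2 + (-2)²)/(-6 - 6) = (-2 + 4)/(-12) = 2*(-1/12) = -⅙ ≈ -0.16667)
G(p, u) = 1/54 (G(p, u) = -⅙/(-9) = -⅙*(-⅑) = 1/54)
G(2, 13)*(-13) + 41 = (1/54)*(-13) + 41 = -13/54 + 41 = 2201/54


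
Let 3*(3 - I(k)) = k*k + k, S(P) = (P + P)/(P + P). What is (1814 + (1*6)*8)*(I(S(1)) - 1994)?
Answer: -11125450/3 ≈ -3.7085e+6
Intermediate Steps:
S(P) = 1 (S(P) = (2*P)/((2*P)) = (2*P)*(1/(2*P)) = 1)
I(k) = 3 - k/3 - k²/3 (I(k) = 3 - (k*k + k)/3 = 3 - (k² + k)/3 = 3 - (k + k²)/3 = 3 + (-k/3 - k²/3) = 3 - k/3 - k²/3)
(1814 + (1*6)*8)*(I(S(1)) - 1994) = (1814 + (1*6)*8)*((3 - ⅓*1 - ⅓*1²) - 1994) = (1814 + 6*8)*((3 - ⅓ - ⅓*1) - 1994) = (1814 + 48)*((3 - ⅓ - ⅓) - 1994) = 1862*(7/3 - 1994) = 1862*(-5975/3) = -11125450/3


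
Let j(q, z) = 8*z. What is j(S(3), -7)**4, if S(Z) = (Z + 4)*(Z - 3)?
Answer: 9834496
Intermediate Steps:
S(Z) = (-3 + Z)*(4 + Z) (S(Z) = (4 + Z)*(-3 + Z) = (-3 + Z)*(4 + Z))
j(S(3), -7)**4 = (8*(-7))**4 = (-56)**4 = 9834496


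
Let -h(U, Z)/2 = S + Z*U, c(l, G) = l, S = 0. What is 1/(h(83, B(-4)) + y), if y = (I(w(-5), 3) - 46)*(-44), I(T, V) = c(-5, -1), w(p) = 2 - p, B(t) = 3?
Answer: 1/1746 ≈ 0.00057274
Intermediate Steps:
I(T, V) = -5
h(U, Z) = -2*U*Z (h(U, Z) = -2*(0 + Z*U) = -2*(0 + U*Z) = -2*U*Z)
y = 2244 (y = (-5 - 46)*(-44) = -51*(-44) = 2244)
1/(h(83, B(-4)) + y) = 1/(-2*83*3 + 2244) = 1/(-498 + 2244) = 1/1746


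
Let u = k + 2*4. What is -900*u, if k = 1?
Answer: -8100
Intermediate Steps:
u = 9 (u = 1 + 2*4 = 1 + 8 = 9)
-900*u = -900*9 = -8100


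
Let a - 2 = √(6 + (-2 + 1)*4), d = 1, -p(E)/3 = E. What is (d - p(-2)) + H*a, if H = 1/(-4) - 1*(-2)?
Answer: -3/2 + 7*√2/4 ≈ 0.97487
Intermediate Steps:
p(E) = -3*E
H = 7/4 (H = -¼ + 2 = 7/4 ≈ 1.7500)
a = 2 + √2 (a = 2 + √(6 + (-2 + 1)*4) = 2 + √(6 - 1*4) = 2 + √(6 - 4) = 2 + √2 ≈ 3.4142)
(d - p(-2)) + H*a = (1 - (-3)*(-2)) + 7*(2 + √2)/4 = (1 - 1*6) + (7/2 + 7*√2/4) = (1 - 6) + (7/2 + 7*√2/4) = -5 + (7/2 + 7*√2/4) = -3/2 + 7*√2/4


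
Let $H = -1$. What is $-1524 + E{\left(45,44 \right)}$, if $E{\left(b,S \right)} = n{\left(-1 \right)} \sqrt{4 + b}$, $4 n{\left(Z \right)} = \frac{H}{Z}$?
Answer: $- \frac{6089}{4} \approx -1522.3$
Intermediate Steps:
$n{\left(Z \right)} = - \frac{1}{4 Z}$ ($n{\left(Z \right)} = \frac{\left(-1\right) \frac{1}{Z}}{4} = - \frac{1}{4 Z}$)
$E{\left(b,S \right)} = \frac{\sqrt{4 + b}}{4}$ ($E{\left(b,S \right)} = - \frac{1}{4 \left(-1\right)} \sqrt{4 + b} = \left(- \frac{1}{4}\right) \left(-1\right) \sqrt{4 + b} = \frac{\sqrt{4 + b}}{4}$)
$-1524 + E{\left(45,44 \right)} = -1524 + \frac{\sqrt{4 + 45}}{4} = -1524 + \frac{\sqrt{49}}{4} = -1524 + \frac{1}{4} \cdot 7 = -1524 + \frac{7}{4} = - \frac{6089}{4}$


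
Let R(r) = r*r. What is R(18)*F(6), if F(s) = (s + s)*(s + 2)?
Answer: 31104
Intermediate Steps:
R(r) = r²
F(s) = 2*s*(2 + s) (F(s) = (2*s)*(2 + s) = 2*s*(2 + s))
R(18)*F(6) = 18²*(2*6*(2 + 6)) = 324*(2*6*8) = 324*96 = 31104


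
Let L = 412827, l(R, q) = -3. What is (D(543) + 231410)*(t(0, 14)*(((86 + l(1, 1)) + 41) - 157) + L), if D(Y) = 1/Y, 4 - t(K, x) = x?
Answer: 17305167845689/181 ≈ 9.5609e+10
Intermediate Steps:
t(K, x) = 4 - x
(D(543) + 231410)*(t(0, 14)*(((86 + l(1, 1)) + 41) - 157) + L) = (1/543 + 231410)*((4 - 1*14)*(((86 - 3) + 41) - 157) + 412827) = (1/543 + 231410)*((4 - 14)*((83 + 41) - 157) + 412827) = 125655631*(-10*(124 - 157) + 412827)/543 = 125655631*(-10*(-33) + 412827)/543 = 125655631*(330 + 412827)/543 = (125655631/543)*413157 = 17305167845689/181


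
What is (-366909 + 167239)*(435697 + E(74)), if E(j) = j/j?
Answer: -86995819660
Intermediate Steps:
E(j) = 1
(-366909 + 167239)*(435697 + E(74)) = (-366909 + 167239)*(435697 + 1) = -199670*435698 = -86995819660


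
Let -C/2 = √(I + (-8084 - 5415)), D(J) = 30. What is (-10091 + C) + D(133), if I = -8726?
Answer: -10061 - 10*I*√889 ≈ -10061.0 - 298.16*I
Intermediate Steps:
C = -10*I*√889 (C = -2*√(-8726 + (-8084 - 5415)) = -2*√(-8726 - 13499) = -10*I*√889 ≈ -298.16*I)
(-10091 + C) + D(133) = (-10091 - 10*I*√889) + 30 = -10061 - 10*I*√889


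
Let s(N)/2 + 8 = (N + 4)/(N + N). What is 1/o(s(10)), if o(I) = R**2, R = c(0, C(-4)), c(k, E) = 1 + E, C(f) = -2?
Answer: 1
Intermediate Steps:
s(N) = -16 + (4 + N)/N (s(N) = -16 + 2*((N + 4)/(N + N)) = -16 + 2*((4 + N)/((2*N))) = -16 + 2*((4 + N)*(1/(2*N))) = -16 + 2*((4 + N)/(2*N)) = -16 + (4 + N)/N)
R = -1 (R = 1 - 2 = -1)
o(I) = 1 (o(I) = (-1)**2 = 1)
1/o(s(10)) = 1/1 = 1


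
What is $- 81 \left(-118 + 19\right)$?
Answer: $8019$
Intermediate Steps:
$- 81 \left(-118 + 19\right) = \left(-81\right) \left(-99\right) = 8019$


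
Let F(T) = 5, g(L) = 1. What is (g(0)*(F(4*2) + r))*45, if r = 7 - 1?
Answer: 495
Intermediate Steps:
r = 6
(g(0)*(F(4*2) + r))*45 = (1*(5 + 6))*45 = (1*11)*45 = 11*45 = 495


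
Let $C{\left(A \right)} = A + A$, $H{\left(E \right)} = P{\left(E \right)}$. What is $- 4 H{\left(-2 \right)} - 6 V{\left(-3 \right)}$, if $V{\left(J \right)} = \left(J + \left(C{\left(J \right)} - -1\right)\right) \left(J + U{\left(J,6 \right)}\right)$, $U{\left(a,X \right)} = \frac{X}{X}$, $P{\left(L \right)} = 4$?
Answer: $-112$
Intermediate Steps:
$H{\left(E \right)} = 4$
$C{\left(A \right)} = 2 A$
$U{\left(a,X \right)} = 1$
$V{\left(J \right)} = \left(1 + J\right) \left(1 + 3 J\right)$ ($V{\left(J \right)} = \left(J + \left(2 J - -1\right)\right) \left(J + 1\right) = \left(J + \left(2 J + 1\right)\right) \left(1 + J\right) = \left(J + \left(1 + 2 J\right)\right) \left(1 + J\right) = \left(1 + 3 J\right) \left(1 + J\right) = \left(1 + J\right) \left(1 + 3 J\right)$)
$- 4 H{\left(-2 \right)} - 6 V{\left(-3 \right)} = \left(-4\right) 4 - 6 \left(1 + 3 \left(-3\right)^{2} + 4 \left(-3\right)\right) = -16 - 6 \left(1 + 3 \cdot 9 - 12\right) = -16 - 6 \left(1 + 27 - 12\right) = -16 - 96 = -112$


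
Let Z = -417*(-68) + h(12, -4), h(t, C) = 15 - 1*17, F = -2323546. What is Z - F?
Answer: 2351900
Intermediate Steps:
h(t, C) = -2 (h(t, C) = 15 - 17 = -2)
Z = 28354 (Z = -417*(-68) - 2 = 28356 - 2 = 28354)
Z - F = 28354 - 1*(-2323546) = 28354 + 2323546 = 2351900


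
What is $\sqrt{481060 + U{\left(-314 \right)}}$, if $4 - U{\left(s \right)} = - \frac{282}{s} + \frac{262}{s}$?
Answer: $\frac{\sqrt{11857744966}}{157} \approx 693.59$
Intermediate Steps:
$U{\left(s \right)} = 4 + \frac{20}{s}$ ($U{\left(s \right)} = 4 - \left(- \frac{282}{s} + \frac{262}{s}\right) = 4 - - \frac{20}{s} = 4 + \frac{20}{s}$)
$\sqrt{481060 + U{\left(-314 \right)}} = \sqrt{481060 + \left(4 + \frac{20}{-314}\right)} = \sqrt{481060 + \left(4 + 20 \left(- \frac{1}{314}\right)\right)} = \sqrt{481060 + \left(4 - \frac{10}{157}\right)} = \sqrt{481060 + \frac{618}{157}} = \sqrt{\frac{75527038}{157}} = \frac{\sqrt{11857744966}}{157}$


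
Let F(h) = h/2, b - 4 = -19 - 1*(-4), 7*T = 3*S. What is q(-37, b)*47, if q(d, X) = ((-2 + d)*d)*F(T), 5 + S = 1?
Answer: -406926/7 ≈ -58132.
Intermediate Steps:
S = -4 (S = -5 + 1 = -4)
T = -12/7 (T = (3*(-4))/7 = (1/7)*(-12) = -12/7 ≈ -1.7143)
b = -11 (b = 4 + (-19 - 1*(-4)) = 4 + (-19 + 4) = 4 - 15 = -11)
F(h) = h/2 (F(h) = h*(1/2) = h/2)
q(d, X) = -6*d*(-2 + d)/7 (q(d, X) = ((-2 + d)*d)*((1/2)*(-12/7)) = (d*(-2 + d))*(-6/7) = -6*d*(-2 + d)/7)
q(-37, b)*47 = ((6/7)*(-37)*(2 - 1*(-37)))*47 = ((6/7)*(-37)*(2 + 37))*47 = ((6/7)*(-37)*39)*47 = -8658/7*47 = -406926/7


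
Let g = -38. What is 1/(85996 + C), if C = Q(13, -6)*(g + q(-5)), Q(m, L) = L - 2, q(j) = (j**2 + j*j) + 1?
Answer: 1/85892 ≈ 1.1643e-5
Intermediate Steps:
q(j) = 1 + 2*j**2 (q(j) = (j**2 + j**2) + 1 = 2*j**2 + 1 = 1 + 2*j**2)
Q(m, L) = -2 + L
C = -104 (C = (-2 - 6)*(-38 + (1 + 2*(-5)**2)) = -8*(-38 + (1 + 2*25)) = -8*(-38 + (1 + 50)) = -8*(-38 + 51) = -8*13 = -104)
1/(85996 + C) = 1/(85996 - 104) = 1/85892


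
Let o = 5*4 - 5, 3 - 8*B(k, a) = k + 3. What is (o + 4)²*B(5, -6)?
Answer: -1805/8 ≈ -225.63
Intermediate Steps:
B(k, a) = -k/8 (B(k, a) = 3/8 - (k + 3)/8 = 3/8 - (3 + k)/8 = 3/8 + (-3/8 - k/8) = -k/8)
o = 15 (o = 20 - 5 = 15)
(o + 4)²*B(5, -6) = (15 + 4)²*(-⅛*5) = 19²*(-5/8) = 361*(-5/8) = -1805/8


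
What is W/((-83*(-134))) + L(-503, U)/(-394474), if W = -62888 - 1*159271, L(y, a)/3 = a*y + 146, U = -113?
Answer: -22384327719/1096834957 ≈ -20.408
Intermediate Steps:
L(y, a) = 438 + 3*a*y (L(y, a) = 3*(a*y + 146) = 3*(146 + a*y) = 438 + 3*a*y)
W = -222159 (W = -62888 - 159271 = -222159)
W/((-83*(-134))) + L(-503, U)/(-394474) = -222159/((-83*(-134))) + (438 + 3*(-113)*(-503))/(-394474) = -222159/11122 + (438 + 170517)*(-1/394474) = -222159*1/11122 + 170955*(-1/394474) = -222159/11122 - 170955/394474 = -22384327719/1096834957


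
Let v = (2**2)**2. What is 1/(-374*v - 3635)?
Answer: -1/9619 ≈ -0.00010396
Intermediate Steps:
v = 16 (v = 4**2 = 16)
1/(-374*v - 3635) = 1/(-374*16 - 3635) = 1/(-5984 - 3635) = 1/(-9619) = -1/9619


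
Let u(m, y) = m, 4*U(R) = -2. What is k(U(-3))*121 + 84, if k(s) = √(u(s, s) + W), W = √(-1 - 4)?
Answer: 84 + 121*√(-2 + 4*I*√5)/2 ≈ 198.51 + 142.95*I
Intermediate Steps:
U(R) = -½ (U(R) = (¼)*(-2) = -½)
W = I*√5 (W = √(-5) = I*√5 ≈ 2.2361*I)
k(s) = √(s + I*√5)
k(U(-3))*121 + 84 = √(-½ + I*√5)*121 + 84 = 121*√(-½ + I*√5) + 84 = 84 + 121*√(-½ + I*√5)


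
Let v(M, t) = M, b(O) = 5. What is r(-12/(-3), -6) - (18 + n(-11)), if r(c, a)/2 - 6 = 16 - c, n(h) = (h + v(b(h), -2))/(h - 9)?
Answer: 177/10 ≈ 17.700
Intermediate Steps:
n(h) = (5 + h)/(-9 + h) (n(h) = (h + 5)/(h - 9) = (5 + h)/(-9 + h))
r(c, a) = 44 - 2*c (r(c, a) = 12 + 2*(16 - c) = 12 + (32 - 2*c) = 44 - 2*c)
r(-12/(-3), -6) - (18 + n(-11)) = (44 - (-24)/(-3)) - (18 + (5 - 11)/(-9 - 11)) = (44 - (-24)*(-1)/3) - (18 - 6/(-20)) = (44 - 2*4) - (18 - 1/20*(-6)) = (44 - 8) - (18 + 3/10) = 36 - 1*183/10 = 36 - 183/10 = 177/10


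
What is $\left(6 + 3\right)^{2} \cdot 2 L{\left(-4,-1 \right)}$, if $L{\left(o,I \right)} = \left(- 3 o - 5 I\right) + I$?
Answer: $2592$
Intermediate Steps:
$L{\left(o,I \right)} = - 4 I - 3 o$ ($L{\left(o,I \right)} = \left(- 5 I - 3 o\right) + I = - 4 I - 3 o$)
$\left(6 + 3\right)^{2} \cdot 2 L{\left(-4,-1 \right)} = \left(6 + 3\right)^{2} \cdot 2 \left(\left(-4\right) \left(-1\right) - -12\right) = 9^{2} \cdot 2 \left(4 + 12\right) = 81 \cdot 2 \cdot 16 = 162 \cdot 16 = 2592$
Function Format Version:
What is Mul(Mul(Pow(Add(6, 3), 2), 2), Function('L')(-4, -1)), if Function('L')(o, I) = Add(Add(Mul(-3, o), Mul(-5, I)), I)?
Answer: 2592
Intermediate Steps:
Function('L')(o, I) = Add(Mul(-4, I), Mul(-3, o)) (Function('L')(o, I) = Add(Add(Mul(-5, I), Mul(-3, o)), I) = Add(Mul(-4, I), Mul(-3, o)))
Mul(Mul(Pow(Add(6, 3), 2), 2), Function('L')(-4, -1)) = Mul(Mul(Pow(Add(6, 3), 2), 2), Add(Mul(-4, -1), Mul(-3, -4))) = Mul(Mul(Pow(9, 2), 2), Add(4, 12)) = Mul(Mul(81, 2), 16) = Mul(162, 16) = 2592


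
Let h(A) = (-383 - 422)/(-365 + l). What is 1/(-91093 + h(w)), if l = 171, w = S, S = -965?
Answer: -194/17671237 ≈ -1.0978e-5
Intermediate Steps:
w = -965
h(A) = 805/194 (h(A) = (-383 - 422)/(-365 + 171) = -805/(-194) = -805*(-1/194) = 805/194)
1/(-91093 + h(w)) = 1/(-91093 + 805/194) = 1/(-17671237/194) = -194/17671237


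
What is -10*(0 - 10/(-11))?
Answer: -100/11 ≈ -9.0909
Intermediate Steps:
-10*(0 - 10/(-11)) = -10*(0 - 10*(-1/11)) = -10*(0 + 10/11) = -10*10/11 = -100/11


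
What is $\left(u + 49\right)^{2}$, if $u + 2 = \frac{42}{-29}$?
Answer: $\frac{1745041}{841} \approx 2075.0$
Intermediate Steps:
$u = - \frac{100}{29}$ ($u = -2 + \frac{42}{-29} = -2 + 42 \left(- \frac{1}{29}\right) = -2 - \frac{42}{29} = - \frac{100}{29} \approx -3.4483$)
$\left(u + 49\right)^{2} = \left(- \frac{100}{29} + 49\right)^{2} = \left(\frac{1321}{29}\right)^{2} = \frac{1745041}{841}$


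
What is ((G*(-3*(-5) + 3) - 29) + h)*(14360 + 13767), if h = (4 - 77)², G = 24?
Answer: 161223964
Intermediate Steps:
h = 5329 (h = (-73)² = 5329)
((G*(-3*(-5) + 3) - 29) + h)*(14360 + 13767) = ((24*(-3*(-5) + 3) - 29) + 5329)*(14360 + 13767) = ((24*(15 + 3) - 29) + 5329)*28127 = ((24*18 - 29) + 5329)*28127 = ((432 - 29) + 5329)*28127 = (403 + 5329)*28127 = 5732*28127 = 161223964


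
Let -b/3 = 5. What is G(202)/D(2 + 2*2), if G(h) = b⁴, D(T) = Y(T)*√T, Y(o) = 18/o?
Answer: 5625*√6/2 ≈ 6889.2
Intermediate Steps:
b = -15 (b = -3*5 = -15)
D(T) = 18/√T (D(T) = (18/T)*√T = 18/√T)
G(h) = 50625 (G(h) = (-15)⁴ = 50625)
G(202)/D(2 + 2*2) = 50625/((18/√(2 + 2*2))) = 50625/((18/√(2 + 4))) = 50625/((18/√6)) = 50625/((18*(√6/6))) = 50625/((3*√6)) = 50625*(√6/18) = 5625*√6/2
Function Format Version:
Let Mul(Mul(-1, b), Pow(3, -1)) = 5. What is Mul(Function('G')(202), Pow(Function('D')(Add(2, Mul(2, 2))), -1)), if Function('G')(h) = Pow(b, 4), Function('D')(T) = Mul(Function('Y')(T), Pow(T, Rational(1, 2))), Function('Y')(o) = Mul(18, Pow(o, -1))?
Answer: Mul(Rational(5625, 2), Pow(6, Rational(1, 2))) ≈ 6889.2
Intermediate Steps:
b = -15 (b = Mul(-3, 5) = -15)
Function('D')(T) = Mul(18, Pow(T, Rational(-1, 2))) (Function('D')(T) = Mul(Mul(18, Pow(T, -1)), Pow(T, Rational(1, 2))) = Mul(18, Pow(T, Rational(-1, 2))))
Function('G')(h) = 50625 (Function('G')(h) = Pow(-15, 4) = 50625)
Mul(Function('G')(202), Pow(Function('D')(Add(2, Mul(2, 2))), -1)) = Mul(50625, Pow(Mul(18, Pow(Add(2, Mul(2, 2)), Rational(-1, 2))), -1)) = Mul(50625, Pow(Mul(18, Pow(Add(2, 4), Rational(-1, 2))), -1)) = Mul(50625, Pow(Mul(18, Pow(6, Rational(-1, 2))), -1)) = Mul(50625, Pow(Mul(18, Mul(Rational(1, 6), Pow(6, Rational(1, 2)))), -1)) = Mul(50625, Pow(Mul(3, Pow(6, Rational(1, 2))), -1)) = Mul(50625, Mul(Rational(1, 18), Pow(6, Rational(1, 2)))) = Mul(Rational(5625, 2), Pow(6, Rational(1, 2)))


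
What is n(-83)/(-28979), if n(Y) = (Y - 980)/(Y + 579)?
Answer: 1063/14373584 ≈ 7.3955e-5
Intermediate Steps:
n(Y) = (-980 + Y)/(579 + Y)
n(-83)/(-28979) = ((-980 - 83)/(579 - 83))/(-28979) = (-1063/496)*(-1/28979) = ((1/496)*(-1063))*(-1/28979) = -1063/496*(-1/28979) = 1063/14373584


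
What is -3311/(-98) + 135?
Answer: 2363/14 ≈ 168.79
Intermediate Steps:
-3311/(-98) + 135 = -3311*(-1)/98 + 135 = -77*(-43/98) + 135 = 473/14 + 135 = 2363/14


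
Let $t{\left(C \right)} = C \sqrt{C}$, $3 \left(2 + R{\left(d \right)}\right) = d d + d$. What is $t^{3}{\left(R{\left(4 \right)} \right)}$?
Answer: $\frac{38416 \sqrt{42}}{243} \approx 1024.5$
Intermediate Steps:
$R{\left(d \right)} = -2 + \frac{d}{3} + \frac{d^{2}}{3}$ ($R{\left(d \right)} = -2 + \frac{d d + d}{3} = -2 + \frac{d^{2} + d}{3} = -2 + \frac{d + d^{2}}{3} = -2 + \left(\frac{d}{3} + \frac{d^{2}}{3}\right) = -2 + \frac{d}{3} + \frac{d^{2}}{3}$)
$t{\left(C \right)} = C^{\frac{3}{2}}$
$t^{3}{\left(R{\left(4 \right)} \right)} = \left(\left(-2 + \frac{1}{3} \cdot 4 + \frac{4^{2}}{3}\right)^{\frac{3}{2}}\right)^{3} = \left(\left(-2 + \frac{4}{3} + \frac{1}{3} \cdot 16\right)^{\frac{3}{2}}\right)^{3} = \left(\left(-2 + \frac{4}{3} + \frac{16}{3}\right)^{\frac{3}{2}}\right)^{3} = \left(\left(\frac{14}{3}\right)^{\frac{3}{2}}\right)^{3} = \left(\frac{14 \sqrt{42}}{9}\right)^{3} = \frac{38416 \sqrt{42}}{243}$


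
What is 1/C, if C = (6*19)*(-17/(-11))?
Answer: 11/1938 ≈ 0.0056760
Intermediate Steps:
C = 1938/11 (C = 114*(-17*(-1/11)) = 114*(17/11) = 1938/11 ≈ 176.18)
1/C = 1/(1938/11) = 11/1938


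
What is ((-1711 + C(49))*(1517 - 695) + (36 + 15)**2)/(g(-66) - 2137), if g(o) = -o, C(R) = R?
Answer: 1363563/2071 ≈ 658.41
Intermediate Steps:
((-1711 + C(49))*(1517 - 695) + (36 + 15)**2)/(g(-66) - 2137) = ((-1711 + 49)*(1517 - 695) + (36 + 15)**2)/(-1*(-66) - 2137) = (-1662*822 + 51**2)/(66 - 2137) = (-1366164 + 2601)/(-2071) = -1363563*(-1/2071) = 1363563/2071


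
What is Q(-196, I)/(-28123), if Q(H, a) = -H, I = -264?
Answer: -196/28123 ≈ -0.0069694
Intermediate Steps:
Q(-196, I)/(-28123) = -1*(-196)/(-28123) = 196*(-1/28123) = -196/28123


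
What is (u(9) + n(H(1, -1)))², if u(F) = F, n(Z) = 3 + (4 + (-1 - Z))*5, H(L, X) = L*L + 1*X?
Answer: 729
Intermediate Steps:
H(L, X) = X + L² (H(L, X) = L² + X = X + L²)
n(Z) = 18 - 5*Z (n(Z) = 3 + (3 - Z)*5 = 3 + (15 - 5*Z) = 18 - 5*Z)
(u(9) + n(H(1, -1)))² = (9 + (18 - 5*(-1 + 1²)))² = (9 + (18 - 5*(-1 + 1)))² = (9 + (18 - 5*0))² = (9 + (18 + 0))² = (9 + 18)² = 27² = 729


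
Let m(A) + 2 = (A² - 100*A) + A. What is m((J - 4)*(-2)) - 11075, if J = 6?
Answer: -10665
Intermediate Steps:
m(A) = -2 + A² - 99*A (m(A) = -2 + ((A² - 100*A) + A) = -2 + (A² - 99*A) = -2 + A² - 99*A)
m((J - 4)*(-2)) - 11075 = (-2 + ((6 - 4)*(-2))² - 99*(6 - 4)*(-2)) - 11075 = (-2 + (2*(-2))² - 198*(-2)) - 11075 = (-2 + (-4)² - 99*(-4)) - 11075 = (-2 + 16 + 396) - 11075 = 410 - 11075 = -10665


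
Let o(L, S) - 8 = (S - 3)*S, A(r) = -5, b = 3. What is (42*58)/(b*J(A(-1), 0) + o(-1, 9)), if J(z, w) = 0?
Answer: 1218/31 ≈ 39.290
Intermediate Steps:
o(L, S) = 8 + S*(-3 + S) (o(L, S) = 8 + (S - 3)*S = 8 + (-3 + S)*S = 8 + S*(-3 + S))
(42*58)/(b*J(A(-1), 0) + o(-1, 9)) = (42*58)/(3*0 + (8 + 9**2 - 3*9)) = 2436/(0 + (8 + 81 - 27)) = 2436/(0 + 62) = 2436/62 = 2436*(1/62) = 1218/31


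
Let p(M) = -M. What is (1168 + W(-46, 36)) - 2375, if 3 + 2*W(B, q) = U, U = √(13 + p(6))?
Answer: -2417/2 + √7/2 ≈ -1207.2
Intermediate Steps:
U = √7 (U = √(13 - 1*6) = √(13 - 6) = √7 ≈ 2.6458)
W(B, q) = -3/2 + √7/2
(1168 + W(-46, 36)) - 2375 = (1168 + (-3/2 + √7/2)) - 2375 = (2333/2 + √7/2) - 2375 = -2417/2 + √7/2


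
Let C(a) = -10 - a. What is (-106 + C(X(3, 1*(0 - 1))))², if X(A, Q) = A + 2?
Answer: 14641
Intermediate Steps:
X(A, Q) = 2 + A
(-106 + C(X(3, 1*(0 - 1))))² = (-106 + (-10 - (2 + 3)))² = (-106 + (-10 - 1*5))² = (-106 + (-10 - 5))² = (-106 - 15)² = (-121)² = 14641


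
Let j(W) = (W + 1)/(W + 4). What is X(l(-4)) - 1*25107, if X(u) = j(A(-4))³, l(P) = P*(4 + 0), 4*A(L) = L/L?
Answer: -123350566/4913 ≈ -25107.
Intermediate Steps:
A(L) = ¼ (A(L) = (L/L)/4 = (¼)*1 = ¼)
l(P) = 4*P (l(P) = P*4 = 4*P)
j(W) = (1 + W)/(4 + W)
X(u) = 125/4913 (X(u) = ((1 + ¼)/(4 + ¼))³ = ((5/4)/(17/4))³ = ((4/17)*(5/4))³ = (5/17)³ = 125/4913)
X(l(-4)) - 1*25107 = 125/4913 - 1*25107 = 125/4913 - 25107 = -123350566/4913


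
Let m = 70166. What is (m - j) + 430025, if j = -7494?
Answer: 507685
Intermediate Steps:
(m - j) + 430025 = (70166 - 1*(-7494)) + 430025 = (70166 + 7494) + 430025 = 77660 + 430025 = 507685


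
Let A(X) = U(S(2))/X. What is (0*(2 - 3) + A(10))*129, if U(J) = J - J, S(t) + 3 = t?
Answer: 0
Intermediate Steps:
S(t) = -3 + t
U(J) = 0
A(X) = 0 (A(X) = 0/X = 0)
(0*(2 - 3) + A(10))*129 = (0*(2 - 3) + 0)*129 = (0*(-1) + 0)*129 = (0 + 0)*129 = 0*129 = 0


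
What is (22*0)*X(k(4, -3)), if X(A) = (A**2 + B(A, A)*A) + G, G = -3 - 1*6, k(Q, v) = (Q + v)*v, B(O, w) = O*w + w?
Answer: 0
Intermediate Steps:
B(O, w) = w + O*w
k(Q, v) = v*(Q + v)
G = -9 (G = -3 - 6 = -9)
X(A) = -9 + A**2 + A**2*(1 + A) (X(A) = (A**2 + (A*(1 + A))*A) - 9 = (A**2 + A**2*(1 + A)) - 9 = -9 + A**2 + A**2*(1 + A))
(22*0)*X(k(4, -3)) = (22*0)*(-9 + (-3*(4 - 3))**3 + 2*(-3*(4 - 3))**2) = 0*(-9 + (-3*1)**3 + 2*(-3*1)**2) = 0*(-9 + (-3)**3 + 2*(-3)**2) = 0*(-9 - 27 + 2*9) = 0*(-9 - 27 + 18) = 0*(-18) = 0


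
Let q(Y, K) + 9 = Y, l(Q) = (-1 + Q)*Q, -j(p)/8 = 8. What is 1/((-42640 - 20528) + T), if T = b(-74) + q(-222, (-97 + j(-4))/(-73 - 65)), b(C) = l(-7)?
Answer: -1/63343 ≈ -1.5787e-5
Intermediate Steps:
j(p) = -64 (j(p) = -8*8 = -64)
l(Q) = Q*(-1 + Q)
q(Y, K) = -9 + Y
b(C) = 56 (b(C) = -7*(-1 - 7) = -7*(-8) = 56)
T = -175 (T = 56 + (-9 - 222) = 56 - 231 = -175)
1/((-42640 - 20528) + T) = 1/((-42640 - 20528) - 175) = 1/(-63168 - 175) = 1/(-63343) = -1/63343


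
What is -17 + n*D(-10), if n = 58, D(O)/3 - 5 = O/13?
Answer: 9349/13 ≈ 719.15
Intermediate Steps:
D(O) = 15 + 3*O/13 (D(O) = 15 + 3*(O/13) = 15 + 3*O/13)
-17 + n*D(-10) = -17 + 58*(15 + (3/13)*(-10)) = -17 + 58*(15 - 30/13) = -17 + 58*(165/13) = -17 + 9570/13 = 9349/13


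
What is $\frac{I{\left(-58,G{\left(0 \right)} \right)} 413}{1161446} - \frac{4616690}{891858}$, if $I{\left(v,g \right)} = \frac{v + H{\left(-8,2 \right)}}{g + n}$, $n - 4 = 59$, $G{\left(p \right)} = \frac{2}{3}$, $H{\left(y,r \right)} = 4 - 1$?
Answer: $- \frac{46554985327625}{8993017144254} \approx -5.1768$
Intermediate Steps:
$H{\left(y,r \right)} = 3$ ($H{\left(y,r \right)} = 4 - 1 = 3$)
$G{\left(p \right)} = \frac{2}{3}$ ($G{\left(p \right)} = 2 \cdot \frac{1}{3} = \frac{2}{3}$)
$n = 63$ ($n = 4 + 59 = 63$)
$I{\left(v,g \right)} = \frac{3 + v}{63 + g}$ ($I{\left(v,g \right)} = \frac{v + 3}{g + 63} = \frac{3 + v}{63 + g}$)
$\frac{I{\left(-58,G{\left(0 \right)} \right)} 413}{1161446} - \frac{4616690}{891858} = \frac{\frac{3 - 58}{63 + \frac{2}{3}} \cdot 413}{1161446} - \frac{4616690}{891858} = \frac{1}{\frac{191}{3}} \left(-55\right) 413 \cdot \frac{1}{1161446} - \frac{2308345}{445929} = \frac{3}{191} \left(-55\right) 413 \cdot \frac{1}{1161446} - \frac{2308345}{445929} = \left(- \frac{165}{191}\right) 413 \cdot \frac{1}{1161446} - \frac{2308345}{445929} = \left(- \frac{68145}{191}\right) \frac{1}{1161446} - \frac{2308345}{445929} = - \frac{6195}{20166926} - \frac{2308345}{445929} = - \frac{46554985327625}{8993017144254}$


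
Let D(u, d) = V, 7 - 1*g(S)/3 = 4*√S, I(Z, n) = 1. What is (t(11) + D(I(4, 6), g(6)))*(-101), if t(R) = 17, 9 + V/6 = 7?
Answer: -505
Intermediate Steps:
g(S) = 21 - 12*√S
V = -12 (V = -54 + 6*7 = -54 + 42 = -12)
D(u, d) = -12
(t(11) + D(I(4, 6), g(6)))*(-101) = (17 - 12)*(-101) = 5*(-101) = -505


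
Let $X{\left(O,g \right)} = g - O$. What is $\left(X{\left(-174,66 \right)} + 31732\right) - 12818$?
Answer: $19154$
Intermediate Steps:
$\left(X{\left(-174,66 \right)} + 31732\right) - 12818 = \left(\left(66 - -174\right) + 31732\right) - 12818 = \left(\left(66 + 174\right) + 31732\right) - 12818 = \left(240 + 31732\right) - 12818 = 31972 - 12818 = 19154$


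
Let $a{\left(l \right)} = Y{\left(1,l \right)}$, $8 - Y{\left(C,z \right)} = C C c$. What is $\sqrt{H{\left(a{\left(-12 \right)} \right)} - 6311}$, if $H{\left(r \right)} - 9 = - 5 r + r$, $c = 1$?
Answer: $i \sqrt{6330} \approx 79.561 i$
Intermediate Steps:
$Y{\left(C,z \right)} = 8 - C^{2}$ ($Y{\left(C,z \right)} = 8 - C C 1 = 8 - C^{2} \cdot 1 = 8 - C^{2}$)
$a{\left(l \right)} = 7$ ($a{\left(l \right)} = 8 - 1^{2} = 8 - 1 = 7$)
$H{\left(r \right)} = 9 - 4 r$ ($H{\left(r \right)} = 9 + \left(- 5 r + r\right) = 9 - 4 r$)
$\sqrt{H{\left(a{\left(-12 \right)} \right)} - 6311} = \sqrt{\left(9 - 28\right) - 6311} = \sqrt{-19 - 6311} = \sqrt{-6330} = i \sqrt{6330}$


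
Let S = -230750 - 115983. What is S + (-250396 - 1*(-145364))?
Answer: -451765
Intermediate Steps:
S = -346733
S + (-250396 - 1*(-145364)) = -346733 + (-250396 - 1*(-145364)) = -346733 + (-250396 + 145364) = -346733 - 105032 = -451765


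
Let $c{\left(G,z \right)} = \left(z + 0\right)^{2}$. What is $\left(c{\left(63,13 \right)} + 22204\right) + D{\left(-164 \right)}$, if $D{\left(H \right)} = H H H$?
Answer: $-4388571$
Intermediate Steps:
$D{\left(H \right)} = H^{3}$ ($D{\left(H \right)} = H H^{2} = H^{3}$)
$c{\left(G,z \right)} = z^{2}$
$\left(c{\left(63,13 \right)} + 22204\right) + D{\left(-164 \right)} = \left(13^{2} + 22204\right) + \left(-164\right)^{3} = \left(169 + 22204\right) - 4410944 = 22373 - 4410944 = -4388571$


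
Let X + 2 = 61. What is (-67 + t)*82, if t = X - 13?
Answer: -1722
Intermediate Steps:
X = 59 (X = -2 + 61 = 59)
t = 46 (t = 59 - 13 = 46)
(-67 + t)*82 = (-67 + 46)*82 = -21*82 = -1722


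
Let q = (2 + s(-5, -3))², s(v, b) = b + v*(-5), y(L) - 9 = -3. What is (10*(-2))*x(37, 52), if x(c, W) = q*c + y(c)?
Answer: -426360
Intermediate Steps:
y(L) = 6 (y(L) = 9 - 3 = 6)
s(v, b) = b - 5*v
q = 576 (q = (2 + (-3 - 5*(-5)))² = (2 + (-3 + 25))² = (2 + 22)² = 24² = 576)
x(c, W) = 6 + 576*c (x(c, W) = 576*c + 6 = 6 + 576*c)
(10*(-2))*x(37, 52) = (10*(-2))*(6 + 576*37) = -20*(6 + 21312) = -20*21318 = -426360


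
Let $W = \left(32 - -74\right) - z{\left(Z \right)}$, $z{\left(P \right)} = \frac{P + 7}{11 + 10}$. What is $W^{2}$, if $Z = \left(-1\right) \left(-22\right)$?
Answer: $\frac{4826809}{441} \approx 10945.0$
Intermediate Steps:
$Z = 22$
$z{\left(P \right)} = \frac{1}{3} + \frac{P}{21}$ ($z{\left(P \right)} = \frac{7 + P}{21} = \left(7 + P\right) \frac{1}{21} = \frac{1}{3} + \frac{P}{21}$)
$W = \frac{2197}{21}$ ($W = \left(32 - -74\right) - \left(\frac{1}{3} + \frac{1}{21} \cdot 22\right) = \left(32 + 74\right) - \left(\frac{1}{3} + \frac{22}{21}\right) = 106 - \frac{29}{21} = \frac{2197}{21} \approx 104.62$)
$W^{2} = \left(\frac{2197}{21}\right)^{2} = \frac{4826809}{441}$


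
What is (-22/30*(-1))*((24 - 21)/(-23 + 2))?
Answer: -11/105 ≈ -0.10476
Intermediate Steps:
(-22/30*(-1))*((24 - 21)/(-23 + 2)) = (-22*1/30*(-1))*(3/(-21)) = (-11/15*(-1))*(3*(-1/21)) = (11/15)*(-⅐) = -11/105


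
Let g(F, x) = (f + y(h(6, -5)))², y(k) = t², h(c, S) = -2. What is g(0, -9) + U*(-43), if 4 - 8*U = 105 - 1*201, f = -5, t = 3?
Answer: -1043/2 ≈ -521.50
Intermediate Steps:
y(k) = 9 (y(k) = 3² = 9)
U = 25/2 (U = ½ - (105 - 1*201)/8 = ½ - (105 - 201)/8 = ½ - ⅛*(-96) = ½ + 12 = 25/2 ≈ 12.500)
g(F, x) = 16 (g(F, x) = (-5 + 9)² = 4² = 16)
g(0, -9) + U*(-43) = 16 + (25/2)*(-43) = 16 - 1075/2 = -1043/2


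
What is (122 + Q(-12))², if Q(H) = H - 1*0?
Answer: 12100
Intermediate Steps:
Q(H) = H (Q(H) = H + 0 = H)
(122 + Q(-12))² = (122 - 12)² = 110² = 12100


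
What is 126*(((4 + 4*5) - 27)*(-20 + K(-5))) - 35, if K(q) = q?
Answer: 9415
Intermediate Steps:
126*(((4 + 4*5) - 27)*(-20 + K(-5))) - 35 = 126*(((4 + 4*5) - 27)*(-20 - 5)) - 35 = 126*(((4 + 20) - 27)*(-25)) - 35 = 126*((24 - 27)*(-25)) - 35 = 126*(-3*(-25)) - 35 = 126*75 - 35 = 9450 - 35 = 9415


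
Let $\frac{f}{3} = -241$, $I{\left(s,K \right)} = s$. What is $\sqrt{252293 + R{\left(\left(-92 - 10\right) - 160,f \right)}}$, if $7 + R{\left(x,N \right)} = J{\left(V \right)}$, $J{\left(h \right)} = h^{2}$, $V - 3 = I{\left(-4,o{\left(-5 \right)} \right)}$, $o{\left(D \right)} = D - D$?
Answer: $\sqrt{252287} \approx 502.28$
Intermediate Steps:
$o{\left(D \right)} = 0$
$V = -1$ ($V = 3 - 4 = -1$)
$f = -723$ ($f = 3 \left(-241\right) = -723$)
$R{\left(x,N \right)} = -6$ ($R{\left(x,N \right)} = -7 + \left(-1\right)^{2} = -7 + 1 = -6$)
$\sqrt{252293 + R{\left(\left(-92 - 10\right) - 160,f \right)}} = \sqrt{252293 - 6} = \sqrt{252287}$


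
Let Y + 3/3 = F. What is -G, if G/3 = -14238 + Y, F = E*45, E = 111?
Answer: 27732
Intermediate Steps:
F = 4995 (F = 111*45 = 4995)
Y = 4994 (Y = -1 + 4995 = 4994)
G = -27732 (G = 3*(-14238 + 4994) = 3*(-9244) = -27732)
-G = -1*(-27732) = 27732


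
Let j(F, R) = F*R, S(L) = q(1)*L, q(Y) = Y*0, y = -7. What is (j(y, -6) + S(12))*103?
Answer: 4326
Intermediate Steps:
q(Y) = 0
S(L) = 0 (S(L) = 0*L = 0)
(j(y, -6) + S(12))*103 = (-7*(-6) + 0)*103 = (42 + 0)*103 = 42*103 = 4326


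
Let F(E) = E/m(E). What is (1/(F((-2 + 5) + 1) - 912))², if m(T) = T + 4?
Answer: 4/3323329 ≈ 1.2036e-6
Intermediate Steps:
m(T) = 4 + T
F(E) = E/(4 + E)
(1/(F((-2 + 5) + 1) - 912))² = (1/(((-2 + 5) + 1)/(4 + ((-2 + 5) + 1)) - 912))² = (1/((3 + 1)/(4 + (3 + 1)) - 912))² = (1/(4/(4 + 4) - 912))² = (1/(4/8 - 912))² = (1/(4*(⅛) - 912))² = (1/(½ - 912))² = (1/(-1823/2))² = (-2/1823)² = 4/3323329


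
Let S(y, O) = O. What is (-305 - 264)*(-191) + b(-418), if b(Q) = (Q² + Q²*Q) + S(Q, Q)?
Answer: -72751647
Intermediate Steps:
b(Q) = Q + Q² + Q³ (b(Q) = (Q² + Q²*Q) + Q = (Q² + Q³) + Q = Q + Q² + Q³)
(-305 - 264)*(-191) + b(-418) = (-305 - 264)*(-191) - 418*(1 - 418 + (-418)²) = -569*(-191) - 418*(1 - 418 + 174724) = 108679 - 418*174307 = 108679 - 72860326 = -72751647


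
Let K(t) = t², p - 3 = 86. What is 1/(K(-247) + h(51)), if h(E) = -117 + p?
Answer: 1/60981 ≈ 1.6399e-5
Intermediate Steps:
p = 89 (p = 3 + 86 = 89)
h(E) = -28 (h(E) = -117 + 89 = -28)
1/(K(-247) + h(51)) = 1/((-247)² - 28) = 1/(61009 - 28) = 1/60981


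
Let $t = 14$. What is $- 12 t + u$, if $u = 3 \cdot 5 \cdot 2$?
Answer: $-138$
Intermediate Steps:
$u = 30$ ($u = 15 \cdot 2 = 30$)
$- 12 t + u = \left(-12\right) 14 + 30 = -168 + 30 = -138$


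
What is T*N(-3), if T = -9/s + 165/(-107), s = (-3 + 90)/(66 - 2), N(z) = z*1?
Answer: 75987/3103 ≈ 24.488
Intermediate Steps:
N(z) = z
s = 87/64 ≈ 1.3594
T = -25329/3103 (T = -9/87/64 + 165/(-107) = -9*64/87 + 165*(-1/107) = -192/29 - 165/107 = -25329/3103 ≈ -8.1628)
T*N(-3) = -25329/3103*(-3) = 75987/3103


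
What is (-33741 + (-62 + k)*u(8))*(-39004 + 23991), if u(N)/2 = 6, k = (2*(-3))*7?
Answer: 525289857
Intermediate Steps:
k = -42 (k = -6*7 = -42)
u(N) = 12 (u(N) = 2*6 = 12)
(-33741 + (-62 + k)*u(8))*(-39004 + 23991) = (-33741 + (-62 - 42)*12)*(-39004 + 23991) = (-33741 - 104*12)*(-15013) = (-33741 - 1248)*(-15013) = -34989*(-15013) = 525289857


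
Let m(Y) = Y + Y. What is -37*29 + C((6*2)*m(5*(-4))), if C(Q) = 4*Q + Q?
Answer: -3473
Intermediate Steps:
m(Y) = 2*Y
C(Q) = 5*Q
-37*29 + C((6*2)*m(5*(-4))) = -37*29 + 5*((6*2)*(2*(5*(-4)))) = -1073 + 5*(12*(2*(-20))) = -1073 + 5*(12*(-40)) = -1073 + 5*(-480) = -1073 - 2400 = -3473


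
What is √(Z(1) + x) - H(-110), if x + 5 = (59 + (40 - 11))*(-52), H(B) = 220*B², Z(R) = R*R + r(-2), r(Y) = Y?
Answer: -2662000 + I*√4582 ≈ -2.662e+6 + 67.69*I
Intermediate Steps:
Z(R) = -2 + R² (Z(R) = R*R - 2 = R² - 2 = -2 + R²)
x = -4581 (x = -5 + (59 + (40 - 11))*(-52) = -5 + (59 + 29)*(-52) = -5 + 88*(-52) = -5 - 4576 = -4581)
√(Z(1) + x) - H(-110) = √((-2 + 1²) - 4581) - 220*(-110)² = √((-2 + 1) - 4581) - 220*12100 = √(-1 - 4581) - 1*2662000 = √(-4582) - 2662000 = I*√4582 - 2662000 = -2662000 + I*√4582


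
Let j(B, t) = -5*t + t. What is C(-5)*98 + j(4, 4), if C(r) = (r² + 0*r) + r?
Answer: 1944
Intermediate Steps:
j(B, t) = -4*t
C(r) = r + r² (C(r) = (r² + 0) + r = r² + r = r + r²)
C(-5)*98 + j(4, 4) = -5*(1 - 5)*98 - 4*4 = -5*(-4)*98 - 16 = 20*98 - 16 = 1960 - 16 = 1944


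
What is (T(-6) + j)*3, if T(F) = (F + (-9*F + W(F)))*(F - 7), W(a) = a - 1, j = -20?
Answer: -1659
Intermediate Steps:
W(a) = -1 + a
T(F) = (-1 - 7*F)*(-7 + F) (T(F) = (F + (-9*F + (-1 + F)))*(F - 7) = (F + (-1 - 8*F))*(-7 + F) = (-1 - 7*F)*(-7 + F))
(T(-6) + j)*3 = ((7 - 7*(-6)² + 48*(-6)) - 20)*3 = ((7 - 7*36 - 288) - 20)*3 = ((7 - 252 - 288) - 20)*3 = (-533 - 20)*3 = -553*3 = -1659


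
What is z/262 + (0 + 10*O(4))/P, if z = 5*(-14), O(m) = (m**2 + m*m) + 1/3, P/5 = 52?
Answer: 9977/10218 ≈ 0.97641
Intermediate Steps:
P = 260 (P = 5*52 = 260)
O(m) = 1/3 + 2*m**2 (O(m) = (m**2 + m**2) + 1/3 = 2*m**2 + 1/3 = 1/3 + 2*m**2)
z = -70
z/262 + (0 + 10*O(4))/P = -70/262 + (0 + 10*(1/3 + 2*4**2))/260 = -70*1/262 + (0 + 10*(1/3 + 2*16))*(1/260) = -35/131 + (0 + 10*(1/3 + 32))*(1/260) = -35/131 + (0 + 10*(97/3))*(1/260) = -35/131 + (0 + 970/3)*(1/260) = -35/131 + (970/3)*(1/260) = -35/131 + 97/78 = 9977/10218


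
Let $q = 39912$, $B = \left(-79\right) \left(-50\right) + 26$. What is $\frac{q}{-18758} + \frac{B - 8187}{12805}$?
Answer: $- \frac{295031549}{120098095} \approx -2.4566$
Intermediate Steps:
$B = 3976$ ($B = 3950 + 26 = 3976$)
$\frac{q}{-18758} + \frac{B - 8187}{12805} = \frac{39912}{-18758} + \frac{3976 - 8187}{12805} = 39912 \left(- \frac{1}{18758}\right) - \frac{4211}{12805} = - \frac{19956}{9379} - \frac{4211}{12805} = - \frac{295031549}{120098095}$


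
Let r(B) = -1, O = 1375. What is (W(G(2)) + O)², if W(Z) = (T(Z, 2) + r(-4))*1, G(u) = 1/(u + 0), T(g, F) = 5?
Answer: 1901641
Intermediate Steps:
G(u) = 1/u
W(Z) = 4 (W(Z) = (5 - 1)*1 = 4*1 = 4)
(W(G(2)) + O)² = (4 + 1375)² = 1379² = 1901641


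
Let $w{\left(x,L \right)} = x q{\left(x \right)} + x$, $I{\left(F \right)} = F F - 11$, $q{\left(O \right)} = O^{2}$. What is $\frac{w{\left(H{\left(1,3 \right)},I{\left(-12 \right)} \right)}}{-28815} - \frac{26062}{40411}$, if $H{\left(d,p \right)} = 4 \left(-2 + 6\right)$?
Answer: $- \frac{917146562}{1164442965} \approx -0.78763$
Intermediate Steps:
$I{\left(F \right)} = -11 + F^{2}$ ($I{\left(F \right)} = F^{2} - 11 = -11 + F^{2}$)
$H{\left(d,p \right)} = 16$ ($H{\left(d,p \right)} = 4 \cdot 4 = 16$)
$w{\left(x,L \right)} = x + x^{3}$ ($w{\left(x,L \right)} = x x^{2} + x = x^{3} + x = x + x^{3}$)
$\frac{w{\left(H{\left(1,3 \right)},I{\left(-12 \right)} \right)}}{-28815} - \frac{26062}{40411} = \frac{16 + 16^{3}}{-28815} - \frac{26062}{40411} = \left(16 + 4096\right) \left(- \frac{1}{28815}\right) - \frac{26062}{40411} = 4112 \left(- \frac{1}{28815}\right) - \frac{26062}{40411} = - \frac{4112}{28815} - \frac{26062}{40411} = - \frac{917146562}{1164442965}$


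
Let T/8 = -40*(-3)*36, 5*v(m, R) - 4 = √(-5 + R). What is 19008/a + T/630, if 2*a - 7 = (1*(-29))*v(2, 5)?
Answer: -48128/21 ≈ -2291.8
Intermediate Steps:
v(m, R) = ⅘ + √(-5 + R)/5
a = -81/10 (a = 7/2 + ((1*(-29))*(⅘ + √(-5 + 5)/5))/2 = 7/2 + (-29*(⅘ + √0/5))/2 = 7/2 + (-29*(⅘ + (⅕)*0))/2 = 7/2 + (-29*(⅘ + 0))/2 = 7/2 + (-29*⅘)/2 = 7/2 + (½)*(-116/5) = 7/2 - 58/5 = -81/10 ≈ -8.1000)
T = 34560 (T = 8*(-40*(-3)*36) = 8*(120*36) = 8*4320 = 34560)
19008/a + T/630 = 19008/(-81/10) + 34560/630 = 19008*(-10/81) + 34560*(1/630) = -7040/3 + 384/7 = -48128/21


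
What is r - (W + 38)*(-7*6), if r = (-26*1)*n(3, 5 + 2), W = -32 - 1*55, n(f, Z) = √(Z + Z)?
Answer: -2058 - 26*√14 ≈ -2155.3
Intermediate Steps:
n(f, Z) = √2*√Z (n(f, Z) = √(2*Z) = √2*√Z)
W = -87 (W = -32 - 55 = -87)
r = -26*√14 (r = (-26*1)*(√2*√(5 + 2)) = -26*√2*√7 = -26*√14 ≈ -97.283)
r - (W + 38)*(-7*6) = -26*√14 - (-87 + 38)*(-7*6) = -26*√14 - (-49)*(-42) = -26*√14 - 1*2058 = -26*√14 - 2058 = -2058 - 26*√14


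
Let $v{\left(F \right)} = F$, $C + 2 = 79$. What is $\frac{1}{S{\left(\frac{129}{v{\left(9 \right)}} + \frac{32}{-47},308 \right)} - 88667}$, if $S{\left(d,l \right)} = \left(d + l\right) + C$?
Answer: $- \frac{141}{12445837} \approx -1.1329 \cdot 10^{-5}$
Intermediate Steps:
$C = 77$ ($C = -2 + 79 = 77$)
$S{\left(d,l \right)} = 77 + d + l$ ($S{\left(d,l \right)} = \left(d + l\right) + 77 = 77 + d + l$)
$\frac{1}{S{\left(\frac{129}{v{\left(9 \right)}} + \frac{32}{-47},308 \right)} - 88667} = \frac{1}{\left(77 + \left(\frac{129}{9} + \frac{32}{-47}\right) + 308\right) - 88667} = \frac{1}{\left(77 + \left(129 \cdot \frac{1}{9} + 32 \left(- \frac{1}{47}\right)\right) + 308\right) - 88667} = \frac{1}{\left(77 + \left(\frac{43}{3} - \frac{32}{47}\right) + 308\right) - 88667} = \frac{1}{\left(77 + \frac{1925}{141} + 308\right) - 88667} = \frac{1}{\frac{56210}{141} - 88667} = \frac{1}{- \frac{12445837}{141}} = - \frac{141}{12445837}$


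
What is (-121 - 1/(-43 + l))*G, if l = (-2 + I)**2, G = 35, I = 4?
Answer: -165130/39 ≈ -4234.1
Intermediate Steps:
l = 4 (l = (-2 + 4)**2 = 2**2 = 4)
(-121 - 1/(-43 + l))*G = (-121 - 1/(-43 + 4))*35 = (-121 - 1/(-39))*35 = (-121 - 1*(-1/39))*35 = (-121 + 1/39)*35 = -4718/39*35 = -165130/39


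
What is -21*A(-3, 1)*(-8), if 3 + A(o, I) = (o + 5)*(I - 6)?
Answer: -2184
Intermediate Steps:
A(o, I) = -3 + (-6 + I)*(5 + o) (A(o, I) = -3 + (o + 5)*(I - 6) = -3 + (5 + o)*(-6 + I) = -3 + (-6 + I)*(5 + o))
-21*A(-3, 1)*(-8) = -21*(-33 - 6*(-3) + 5*1 + 1*(-3))*(-8) = -21*(-33 + 18 + 5 - 3)*(-8) = -21*(-13)*(-8) = 273*(-8) = -2184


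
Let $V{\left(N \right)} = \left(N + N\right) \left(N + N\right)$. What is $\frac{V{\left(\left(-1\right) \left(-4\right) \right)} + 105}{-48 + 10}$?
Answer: $- \frac{169}{38} \approx -4.4474$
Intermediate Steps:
$V{\left(N \right)} = 4 N^{2}$ ($V{\left(N \right)} = 2 N 2 N = 4 N^{2}$)
$\frac{V{\left(\left(-1\right) \left(-4\right) \right)} + 105}{-48 + 10} = \frac{4 \left(\left(-1\right) \left(-4\right)\right)^{2} + 105}{-48 + 10} = \frac{4 \cdot 4^{2} + 105}{-38} = \left(4 \cdot 16 + 105\right) \left(- \frac{1}{38}\right) = \left(64 + 105\right) \left(- \frac{1}{38}\right) = 169 \left(- \frac{1}{38}\right) = - \frac{169}{38}$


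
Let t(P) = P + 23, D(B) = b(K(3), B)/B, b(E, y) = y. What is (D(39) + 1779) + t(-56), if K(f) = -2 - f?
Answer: 1747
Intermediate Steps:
D(B) = 1 (D(B) = B/B = 1)
t(P) = 23 + P
(D(39) + 1779) + t(-56) = (1 + 1779) + (23 - 56) = 1780 - 33 = 1747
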